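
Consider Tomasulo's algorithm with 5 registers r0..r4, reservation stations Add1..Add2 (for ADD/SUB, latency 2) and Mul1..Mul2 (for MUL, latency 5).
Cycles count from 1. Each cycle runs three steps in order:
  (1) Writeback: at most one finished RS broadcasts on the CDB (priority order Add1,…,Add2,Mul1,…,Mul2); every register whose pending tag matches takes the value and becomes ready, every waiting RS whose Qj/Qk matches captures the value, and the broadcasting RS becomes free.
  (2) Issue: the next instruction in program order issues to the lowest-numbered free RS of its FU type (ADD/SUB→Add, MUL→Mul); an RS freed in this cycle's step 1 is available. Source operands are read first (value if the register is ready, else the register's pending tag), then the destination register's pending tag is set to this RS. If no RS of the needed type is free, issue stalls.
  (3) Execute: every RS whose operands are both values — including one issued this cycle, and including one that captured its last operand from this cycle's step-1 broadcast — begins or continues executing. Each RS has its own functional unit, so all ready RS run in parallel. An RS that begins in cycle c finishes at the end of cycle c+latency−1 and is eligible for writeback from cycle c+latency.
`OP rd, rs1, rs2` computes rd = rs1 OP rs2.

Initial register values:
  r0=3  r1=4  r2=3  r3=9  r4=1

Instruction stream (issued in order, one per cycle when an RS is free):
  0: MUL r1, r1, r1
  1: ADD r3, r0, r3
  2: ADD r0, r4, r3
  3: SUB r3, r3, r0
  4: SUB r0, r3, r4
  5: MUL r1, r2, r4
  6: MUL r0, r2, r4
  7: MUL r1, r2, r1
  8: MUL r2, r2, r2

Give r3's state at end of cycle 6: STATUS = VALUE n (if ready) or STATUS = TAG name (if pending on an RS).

STATUS = TAG Add1

c1: issue MUL r1<-Mul1 | r0:3,r1:Mul1,r2:3,r3:9,r4:1
c2: issue ADD r3<-Add1 | r0:3,r1:Mul1,r2:3,r3:Add1,r4:1
c3: issue ADD r0<-Add2 | r0:Add2,r1:Mul1,r2:3,r3:Add1,r4:1
c4: CDB Add1=12; issue SUB r3<-Add1 | r0:Add2,r1:Mul1,r2:3,r3:Add1,r4:1
c5: stall | r0:Add2,r1:Mul1,r2:3,r3:Add1,r4:1
c6: CDB Add2=13; issue SUB r0<-Add2 | r0:Add2,r1:Mul1,r2:3,r3:Add1,r4:1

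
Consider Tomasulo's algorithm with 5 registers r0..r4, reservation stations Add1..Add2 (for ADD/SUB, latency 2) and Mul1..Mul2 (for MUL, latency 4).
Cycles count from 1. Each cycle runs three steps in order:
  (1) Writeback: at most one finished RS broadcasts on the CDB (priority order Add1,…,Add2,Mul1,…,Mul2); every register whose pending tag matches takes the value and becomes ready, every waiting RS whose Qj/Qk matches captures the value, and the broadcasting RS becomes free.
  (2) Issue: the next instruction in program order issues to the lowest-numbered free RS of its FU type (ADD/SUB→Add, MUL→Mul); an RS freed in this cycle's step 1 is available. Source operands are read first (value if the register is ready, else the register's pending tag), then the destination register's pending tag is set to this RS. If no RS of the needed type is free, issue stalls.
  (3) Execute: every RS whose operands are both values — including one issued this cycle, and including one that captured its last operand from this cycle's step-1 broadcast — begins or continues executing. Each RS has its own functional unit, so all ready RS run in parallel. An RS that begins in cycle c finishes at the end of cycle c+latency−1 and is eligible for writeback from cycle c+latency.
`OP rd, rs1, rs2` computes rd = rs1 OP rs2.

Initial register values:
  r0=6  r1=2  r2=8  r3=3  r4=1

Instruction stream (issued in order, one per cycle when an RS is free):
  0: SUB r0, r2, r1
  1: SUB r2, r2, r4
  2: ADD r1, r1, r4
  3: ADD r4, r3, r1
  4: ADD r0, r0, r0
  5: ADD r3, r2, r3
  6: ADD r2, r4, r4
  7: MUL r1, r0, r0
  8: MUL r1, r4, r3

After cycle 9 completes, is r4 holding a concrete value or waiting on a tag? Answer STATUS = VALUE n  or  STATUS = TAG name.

STATUS = VALUE 6

  c1: issue SUB r0<-Add1  regs: r0:Add1,r1:2,r2:8,r3:3,r4:1
  c2: issue SUB r2<-Add2  regs: r0:Add1,r1:2,r2:Add2,r3:3,r4:1
  c3: CDB Add1=6; issue ADD r1<-Add1  regs: r0:6,r1:Add1,r2:Add2,r3:3,r4:1
  c4: CDB Add2=7; issue ADD r4<-Add2  regs: r0:6,r1:Add1,r2:7,r3:3,r4:Add2
  c5: CDB Add1=3; issue ADD r0<-Add1  regs: r0:Add1,r1:3,r2:7,r3:3,r4:Add2
  c6: stall  regs: r0:Add1,r1:3,r2:7,r3:3,r4:Add2
  c7: CDB Add1=12; issue ADD r3<-Add1  regs: r0:12,r1:3,r2:7,r3:Add1,r4:Add2
  c8: CDB Add2=6; issue ADD r2<-Add2  regs: r0:12,r1:3,r2:Add2,r3:Add1,r4:6
  c9: CDB Add1=10; issue MUL r1<-Mul1  regs: r0:12,r1:Mul1,r2:Add2,r3:10,r4:6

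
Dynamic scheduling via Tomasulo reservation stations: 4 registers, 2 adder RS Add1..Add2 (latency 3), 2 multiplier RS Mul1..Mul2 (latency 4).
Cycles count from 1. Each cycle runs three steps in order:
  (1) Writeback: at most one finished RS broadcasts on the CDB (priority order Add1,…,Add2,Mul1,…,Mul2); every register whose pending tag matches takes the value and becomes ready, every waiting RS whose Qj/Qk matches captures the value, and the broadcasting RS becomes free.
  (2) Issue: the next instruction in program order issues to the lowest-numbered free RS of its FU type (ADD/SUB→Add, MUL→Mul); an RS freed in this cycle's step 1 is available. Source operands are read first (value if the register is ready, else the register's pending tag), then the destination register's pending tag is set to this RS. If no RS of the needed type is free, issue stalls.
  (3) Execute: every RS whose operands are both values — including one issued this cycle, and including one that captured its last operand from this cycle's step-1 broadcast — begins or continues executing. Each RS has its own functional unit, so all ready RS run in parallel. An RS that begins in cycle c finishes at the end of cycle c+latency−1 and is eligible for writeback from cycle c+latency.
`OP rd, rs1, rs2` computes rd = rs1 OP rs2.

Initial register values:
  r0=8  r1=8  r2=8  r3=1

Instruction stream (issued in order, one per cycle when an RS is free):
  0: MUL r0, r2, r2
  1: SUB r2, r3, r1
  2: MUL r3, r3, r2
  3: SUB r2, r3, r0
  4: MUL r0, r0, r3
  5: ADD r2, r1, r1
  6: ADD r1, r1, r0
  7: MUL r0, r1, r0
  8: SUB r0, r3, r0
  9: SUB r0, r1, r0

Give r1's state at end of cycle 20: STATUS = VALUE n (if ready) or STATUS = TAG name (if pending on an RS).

STATUS = VALUE -440

  c1: issue MUL r0<-Mul1  regs: r0:Mul1,r1:8,r2:8,r3:1
  c2: issue SUB r2<-Add1  regs: r0:Mul1,r1:8,r2:Add1,r3:1
  c3: issue MUL r3<-Mul2  regs: r0:Mul1,r1:8,r2:Add1,r3:Mul2
  c4: issue SUB r2<-Add2  regs: r0:Mul1,r1:8,r2:Add2,r3:Mul2
  c5: CDB Add1=-7; stall  regs: r0:Mul1,r1:8,r2:Add2,r3:Mul2
  c6: CDB Mul1=64; issue MUL r0<-Mul1  regs: r0:Mul1,r1:8,r2:Add2,r3:Mul2
  c7: issue ADD r2<-Add1  regs: r0:Mul1,r1:8,r2:Add1,r3:Mul2
  c8: stall  regs: r0:Mul1,r1:8,r2:Add1,r3:Mul2
  c9: CDB Mul2=-7; stall  regs: r0:Mul1,r1:8,r2:Add1,r3:-7
  c10: CDB Add1=16; issue ADD r1<-Add1  regs: r0:Mul1,r1:Add1,r2:16,r3:-7
  c11: issue MUL r0<-Mul2  regs: r0:Mul2,r1:Add1,r2:16,r3:-7
  c12: CDB Add2=-71; issue SUB r0<-Add2  regs: r0:Add2,r1:Add1,r2:16,r3:-7
  c13: CDB Mul1=-448; stall  regs: r0:Add2,r1:Add1,r2:16,r3:-7
  c14: stall  regs: r0:Add2,r1:Add1,r2:16,r3:-7
  c15: stall  regs: r0:Add2,r1:Add1,r2:16,r3:-7
  c16: CDB Add1=-440; issue SUB r0<-Add1  regs: r0:Add1,r1:-440,r2:16,r3:-7
  c17: -  regs: r0:Add1,r1:-440,r2:16,r3:-7
  c18: -  regs: r0:Add1,r1:-440,r2:16,r3:-7
  c19: -  regs: r0:Add1,r1:-440,r2:16,r3:-7
  c20: CDB Mul2=197120  regs: r0:Add1,r1:-440,r2:16,r3:-7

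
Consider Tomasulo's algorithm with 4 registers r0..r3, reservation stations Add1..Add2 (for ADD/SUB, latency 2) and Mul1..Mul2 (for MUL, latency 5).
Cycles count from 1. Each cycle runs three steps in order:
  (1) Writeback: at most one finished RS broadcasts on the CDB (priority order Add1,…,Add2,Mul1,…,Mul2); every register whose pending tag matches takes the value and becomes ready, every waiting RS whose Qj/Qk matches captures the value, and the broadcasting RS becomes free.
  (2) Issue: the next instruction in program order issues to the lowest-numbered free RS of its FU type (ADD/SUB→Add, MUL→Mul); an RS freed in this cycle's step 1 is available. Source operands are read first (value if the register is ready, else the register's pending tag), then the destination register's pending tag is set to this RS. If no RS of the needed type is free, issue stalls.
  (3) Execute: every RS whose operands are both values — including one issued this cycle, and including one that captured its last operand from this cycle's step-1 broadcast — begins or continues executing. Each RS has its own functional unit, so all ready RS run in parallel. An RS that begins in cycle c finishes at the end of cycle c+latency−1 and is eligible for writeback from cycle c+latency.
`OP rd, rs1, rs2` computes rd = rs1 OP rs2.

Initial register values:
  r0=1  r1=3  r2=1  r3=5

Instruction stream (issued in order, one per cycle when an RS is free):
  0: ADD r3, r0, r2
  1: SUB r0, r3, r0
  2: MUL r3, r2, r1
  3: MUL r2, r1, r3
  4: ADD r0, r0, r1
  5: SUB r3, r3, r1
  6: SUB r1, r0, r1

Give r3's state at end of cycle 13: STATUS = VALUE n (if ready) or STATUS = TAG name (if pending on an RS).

STATUS = VALUE 0

c1: issue ADD r3<-Add1 | r0:1,r1:3,r2:1,r3:Add1
c2: issue SUB r0<-Add2 | r0:Add2,r1:3,r2:1,r3:Add1
c3: CDB Add1=2; issue MUL r3<-Mul1 | r0:Add2,r1:3,r2:1,r3:Mul1
c4: issue MUL r2<-Mul2 | r0:Add2,r1:3,r2:Mul2,r3:Mul1
c5: CDB Add2=1; issue ADD r0<-Add1 | r0:Add1,r1:3,r2:Mul2,r3:Mul1
c6: issue SUB r3<-Add2 | r0:Add1,r1:3,r2:Mul2,r3:Add2
c7: CDB Add1=4; issue SUB r1<-Add1 | r0:4,r1:Add1,r2:Mul2,r3:Add2
c8: CDB Mul1=3 | r0:4,r1:Add1,r2:Mul2,r3:Add2
c9: CDB Add1=1 | r0:4,r1:1,r2:Mul2,r3:Add2
c10: CDB Add2=0 | r0:4,r1:1,r2:Mul2,r3:0
c11: - | r0:4,r1:1,r2:Mul2,r3:0
c12: - | r0:4,r1:1,r2:Mul2,r3:0
c13: CDB Mul2=9 | r0:4,r1:1,r2:9,r3:0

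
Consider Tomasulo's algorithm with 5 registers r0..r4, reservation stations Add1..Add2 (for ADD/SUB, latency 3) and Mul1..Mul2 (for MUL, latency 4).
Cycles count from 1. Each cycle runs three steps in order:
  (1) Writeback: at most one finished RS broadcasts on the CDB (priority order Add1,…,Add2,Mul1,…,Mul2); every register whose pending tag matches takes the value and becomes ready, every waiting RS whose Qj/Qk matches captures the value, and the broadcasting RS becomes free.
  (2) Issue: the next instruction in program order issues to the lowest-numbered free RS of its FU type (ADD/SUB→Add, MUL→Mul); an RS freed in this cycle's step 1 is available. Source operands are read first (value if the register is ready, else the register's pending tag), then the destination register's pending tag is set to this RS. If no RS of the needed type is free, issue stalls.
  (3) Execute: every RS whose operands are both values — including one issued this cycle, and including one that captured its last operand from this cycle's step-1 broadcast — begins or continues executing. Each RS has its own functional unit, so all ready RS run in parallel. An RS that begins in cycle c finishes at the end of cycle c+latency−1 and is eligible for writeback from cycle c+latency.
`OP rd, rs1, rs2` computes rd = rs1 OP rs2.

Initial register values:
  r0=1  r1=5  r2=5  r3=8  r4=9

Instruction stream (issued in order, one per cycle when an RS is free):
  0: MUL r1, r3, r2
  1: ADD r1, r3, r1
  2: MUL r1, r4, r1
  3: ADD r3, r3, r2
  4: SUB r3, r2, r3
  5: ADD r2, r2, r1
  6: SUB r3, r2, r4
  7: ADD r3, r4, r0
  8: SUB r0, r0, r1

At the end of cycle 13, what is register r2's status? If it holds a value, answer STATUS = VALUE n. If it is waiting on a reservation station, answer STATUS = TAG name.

STATUS = TAG Add1

cycle 1: issue MUL r1<-Mul1 // r0:1,r1:Mul1,r2:5,r3:8,r4:9
cycle 2: issue ADD r1<-Add1 // r0:1,r1:Add1,r2:5,r3:8,r4:9
cycle 3: issue MUL r1<-Mul2 // r0:1,r1:Mul2,r2:5,r3:8,r4:9
cycle 4: issue ADD r3<-Add2 // r0:1,r1:Mul2,r2:5,r3:Add2,r4:9
cycle 5: CDB Mul1=40; stall // r0:1,r1:Mul2,r2:5,r3:Add2,r4:9
cycle 6: stall // r0:1,r1:Mul2,r2:5,r3:Add2,r4:9
cycle 7: CDB Add2=13; issue SUB r3<-Add2 // r0:1,r1:Mul2,r2:5,r3:Add2,r4:9
cycle 8: CDB Add1=48; issue ADD r2<-Add1 // r0:1,r1:Mul2,r2:Add1,r3:Add2,r4:9
cycle 9: stall // r0:1,r1:Mul2,r2:Add1,r3:Add2,r4:9
cycle 10: CDB Add2=-8; issue SUB r3<-Add2 // r0:1,r1:Mul2,r2:Add1,r3:Add2,r4:9
cycle 11: stall // r0:1,r1:Mul2,r2:Add1,r3:Add2,r4:9
cycle 12: CDB Mul2=432; stall // r0:1,r1:432,r2:Add1,r3:Add2,r4:9
cycle 13: stall // r0:1,r1:432,r2:Add1,r3:Add2,r4:9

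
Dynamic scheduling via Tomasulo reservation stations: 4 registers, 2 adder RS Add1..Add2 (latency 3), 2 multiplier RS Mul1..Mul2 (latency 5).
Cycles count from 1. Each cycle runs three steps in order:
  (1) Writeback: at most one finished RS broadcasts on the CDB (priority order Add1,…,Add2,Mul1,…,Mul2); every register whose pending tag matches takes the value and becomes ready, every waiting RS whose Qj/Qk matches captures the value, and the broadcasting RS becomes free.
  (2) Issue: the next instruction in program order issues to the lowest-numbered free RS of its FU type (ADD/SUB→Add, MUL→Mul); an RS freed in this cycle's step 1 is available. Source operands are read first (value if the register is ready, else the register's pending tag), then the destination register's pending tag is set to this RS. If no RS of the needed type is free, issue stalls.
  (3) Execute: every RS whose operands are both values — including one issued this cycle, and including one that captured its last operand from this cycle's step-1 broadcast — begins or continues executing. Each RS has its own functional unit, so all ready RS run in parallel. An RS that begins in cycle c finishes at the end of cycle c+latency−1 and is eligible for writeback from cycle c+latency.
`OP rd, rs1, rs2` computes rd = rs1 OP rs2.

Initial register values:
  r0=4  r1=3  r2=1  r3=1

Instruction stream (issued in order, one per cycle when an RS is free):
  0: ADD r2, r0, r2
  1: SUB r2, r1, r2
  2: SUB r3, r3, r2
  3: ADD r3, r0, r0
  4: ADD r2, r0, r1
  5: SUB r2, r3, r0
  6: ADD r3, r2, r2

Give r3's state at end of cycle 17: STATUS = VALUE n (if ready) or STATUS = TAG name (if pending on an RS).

  c1: issue ADD r2<-Add1  regs: r0:4,r1:3,r2:Add1,r3:1
  c2: issue SUB r2<-Add2  regs: r0:4,r1:3,r2:Add2,r3:1
  c3: stall  regs: r0:4,r1:3,r2:Add2,r3:1
  c4: CDB Add1=5; issue SUB r3<-Add1  regs: r0:4,r1:3,r2:Add2,r3:Add1
  c5: stall  regs: r0:4,r1:3,r2:Add2,r3:Add1
  c6: stall  regs: r0:4,r1:3,r2:Add2,r3:Add1
  c7: CDB Add2=-2; issue ADD r3<-Add2  regs: r0:4,r1:3,r2:-2,r3:Add2
  c8: stall  regs: r0:4,r1:3,r2:-2,r3:Add2
  c9: stall  regs: r0:4,r1:3,r2:-2,r3:Add2
  c10: CDB Add1=3; issue ADD r2<-Add1  regs: r0:4,r1:3,r2:Add1,r3:Add2
  c11: CDB Add2=8; issue SUB r2<-Add2  regs: r0:4,r1:3,r2:Add2,r3:8
  c12: stall  regs: r0:4,r1:3,r2:Add2,r3:8
  c13: CDB Add1=7; issue ADD r3<-Add1  regs: r0:4,r1:3,r2:Add2,r3:Add1
  c14: CDB Add2=4  regs: r0:4,r1:3,r2:4,r3:Add1
  c15: -  regs: r0:4,r1:3,r2:4,r3:Add1
  c16: -  regs: r0:4,r1:3,r2:4,r3:Add1
  c17: CDB Add1=8  regs: r0:4,r1:3,r2:4,r3:8

STATUS = VALUE 8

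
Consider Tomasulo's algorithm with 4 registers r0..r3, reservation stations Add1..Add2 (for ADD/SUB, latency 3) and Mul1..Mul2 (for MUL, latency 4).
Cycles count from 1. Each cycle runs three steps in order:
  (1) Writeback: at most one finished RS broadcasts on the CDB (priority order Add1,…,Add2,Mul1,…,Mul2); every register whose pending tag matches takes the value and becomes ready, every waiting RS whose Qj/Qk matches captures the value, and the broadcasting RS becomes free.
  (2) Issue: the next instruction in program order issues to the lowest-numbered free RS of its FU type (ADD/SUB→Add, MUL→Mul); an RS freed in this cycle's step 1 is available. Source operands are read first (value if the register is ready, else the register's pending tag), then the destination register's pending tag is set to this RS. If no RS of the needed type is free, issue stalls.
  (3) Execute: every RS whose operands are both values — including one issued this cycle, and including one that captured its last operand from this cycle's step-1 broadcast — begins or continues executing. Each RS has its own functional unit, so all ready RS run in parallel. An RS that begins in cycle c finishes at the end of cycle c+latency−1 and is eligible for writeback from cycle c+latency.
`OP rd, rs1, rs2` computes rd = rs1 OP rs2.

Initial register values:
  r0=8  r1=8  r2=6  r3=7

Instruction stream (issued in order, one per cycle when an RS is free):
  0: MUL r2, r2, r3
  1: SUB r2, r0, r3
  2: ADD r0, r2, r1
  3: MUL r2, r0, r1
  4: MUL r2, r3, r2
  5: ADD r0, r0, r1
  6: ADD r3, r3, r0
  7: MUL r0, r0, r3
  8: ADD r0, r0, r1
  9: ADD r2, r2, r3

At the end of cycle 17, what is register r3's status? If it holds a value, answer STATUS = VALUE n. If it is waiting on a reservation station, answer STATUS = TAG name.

STATUS = VALUE 24

  c1: issue MUL r2<-Mul1  regs: r0:8,r1:8,r2:Mul1,r3:7
  c2: issue SUB r2<-Add1  regs: r0:8,r1:8,r2:Add1,r3:7
  c3: issue ADD r0<-Add2  regs: r0:Add2,r1:8,r2:Add1,r3:7
  c4: issue MUL r2<-Mul2  regs: r0:Add2,r1:8,r2:Mul2,r3:7
  c5: CDB Add1=1; stall  regs: r0:Add2,r1:8,r2:Mul2,r3:7
  c6: CDB Mul1=42; issue MUL r2<-Mul1  regs: r0:Add2,r1:8,r2:Mul1,r3:7
  c7: issue ADD r0<-Add1  regs: r0:Add1,r1:8,r2:Mul1,r3:7
  c8: CDB Add2=9; issue ADD r3<-Add2  regs: r0:Add1,r1:8,r2:Mul1,r3:Add2
  c9: stall  regs: r0:Add1,r1:8,r2:Mul1,r3:Add2
  c10: stall  regs: r0:Add1,r1:8,r2:Mul1,r3:Add2
  c11: CDB Add1=17; stall  regs: r0:17,r1:8,r2:Mul1,r3:Add2
  c12: CDB Mul2=72; issue MUL r0<-Mul2  regs: r0:Mul2,r1:8,r2:Mul1,r3:Add2
  c13: issue ADD r0<-Add1  regs: r0:Add1,r1:8,r2:Mul1,r3:Add2
  c14: CDB Add2=24; issue ADD r2<-Add2  regs: r0:Add1,r1:8,r2:Add2,r3:24
  c15: -  regs: r0:Add1,r1:8,r2:Add2,r3:24
  c16: CDB Mul1=504  regs: r0:Add1,r1:8,r2:Add2,r3:24
  c17: -  regs: r0:Add1,r1:8,r2:Add2,r3:24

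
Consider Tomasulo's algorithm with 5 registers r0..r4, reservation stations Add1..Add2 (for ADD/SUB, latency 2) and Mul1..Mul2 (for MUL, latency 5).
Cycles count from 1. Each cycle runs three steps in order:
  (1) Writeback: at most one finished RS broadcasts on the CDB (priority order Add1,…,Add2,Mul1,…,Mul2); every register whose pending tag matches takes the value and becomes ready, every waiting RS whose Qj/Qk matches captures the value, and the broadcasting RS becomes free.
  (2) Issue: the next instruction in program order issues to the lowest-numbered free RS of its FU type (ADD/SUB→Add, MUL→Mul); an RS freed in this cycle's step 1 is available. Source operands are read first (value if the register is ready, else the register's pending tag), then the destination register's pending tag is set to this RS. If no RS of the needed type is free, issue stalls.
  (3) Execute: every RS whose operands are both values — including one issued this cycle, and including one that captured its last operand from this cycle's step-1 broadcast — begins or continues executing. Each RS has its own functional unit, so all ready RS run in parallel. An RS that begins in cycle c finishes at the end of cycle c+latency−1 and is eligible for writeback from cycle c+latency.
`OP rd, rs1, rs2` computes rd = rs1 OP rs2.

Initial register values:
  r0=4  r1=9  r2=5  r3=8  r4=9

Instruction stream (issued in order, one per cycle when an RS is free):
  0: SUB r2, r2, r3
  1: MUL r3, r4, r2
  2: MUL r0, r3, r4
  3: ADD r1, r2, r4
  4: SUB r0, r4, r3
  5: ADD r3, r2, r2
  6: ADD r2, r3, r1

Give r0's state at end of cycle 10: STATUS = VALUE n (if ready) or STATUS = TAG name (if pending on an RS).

STATUS = TAG Add2

cycle 1: issue SUB r2<-Add1 // r0:4,r1:9,r2:Add1,r3:8,r4:9
cycle 2: issue MUL r3<-Mul1 // r0:4,r1:9,r2:Add1,r3:Mul1,r4:9
cycle 3: CDB Add1=-3; issue MUL r0<-Mul2 // r0:Mul2,r1:9,r2:-3,r3:Mul1,r4:9
cycle 4: issue ADD r1<-Add1 // r0:Mul2,r1:Add1,r2:-3,r3:Mul1,r4:9
cycle 5: issue SUB r0<-Add2 // r0:Add2,r1:Add1,r2:-3,r3:Mul1,r4:9
cycle 6: CDB Add1=6; issue ADD r3<-Add1 // r0:Add2,r1:6,r2:-3,r3:Add1,r4:9
cycle 7: stall // r0:Add2,r1:6,r2:-3,r3:Add1,r4:9
cycle 8: CDB Add1=-6; issue ADD r2<-Add1 // r0:Add2,r1:6,r2:Add1,r3:-6,r4:9
cycle 9: CDB Mul1=-27 // r0:Add2,r1:6,r2:Add1,r3:-6,r4:9
cycle 10: CDB Add1=0 // r0:Add2,r1:6,r2:0,r3:-6,r4:9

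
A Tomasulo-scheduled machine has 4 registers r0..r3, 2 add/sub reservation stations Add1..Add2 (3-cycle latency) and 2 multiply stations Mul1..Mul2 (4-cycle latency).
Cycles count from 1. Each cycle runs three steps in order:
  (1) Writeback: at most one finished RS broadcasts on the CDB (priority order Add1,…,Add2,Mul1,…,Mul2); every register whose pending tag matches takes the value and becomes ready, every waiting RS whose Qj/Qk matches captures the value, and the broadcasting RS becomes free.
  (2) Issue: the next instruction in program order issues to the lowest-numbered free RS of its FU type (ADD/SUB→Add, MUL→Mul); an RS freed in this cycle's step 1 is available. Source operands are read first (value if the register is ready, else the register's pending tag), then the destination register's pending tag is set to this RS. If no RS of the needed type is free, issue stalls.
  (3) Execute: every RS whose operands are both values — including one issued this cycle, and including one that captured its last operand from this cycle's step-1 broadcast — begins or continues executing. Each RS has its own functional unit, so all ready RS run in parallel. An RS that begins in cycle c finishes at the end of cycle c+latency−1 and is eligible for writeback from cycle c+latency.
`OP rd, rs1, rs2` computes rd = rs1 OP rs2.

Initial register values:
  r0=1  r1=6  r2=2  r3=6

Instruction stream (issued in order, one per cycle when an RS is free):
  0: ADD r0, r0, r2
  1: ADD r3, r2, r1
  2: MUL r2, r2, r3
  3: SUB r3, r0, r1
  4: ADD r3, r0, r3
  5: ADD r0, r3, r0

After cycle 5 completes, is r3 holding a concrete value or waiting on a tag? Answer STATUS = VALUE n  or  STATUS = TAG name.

STATUS = TAG Add2

  c1: issue ADD r0<-Add1  regs: r0:Add1,r1:6,r2:2,r3:6
  c2: issue ADD r3<-Add2  regs: r0:Add1,r1:6,r2:2,r3:Add2
  c3: issue MUL r2<-Mul1  regs: r0:Add1,r1:6,r2:Mul1,r3:Add2
  c4: CDB Add1=3; issue SUB r3<-Add1  regs: r0:3,r1:6,r2:Mul1,r3:Add1
  c5: CDB Add2=8; issue ADD r3<-Add2  regs: r0:3,r1:6,r2:Mul1,r3:Add2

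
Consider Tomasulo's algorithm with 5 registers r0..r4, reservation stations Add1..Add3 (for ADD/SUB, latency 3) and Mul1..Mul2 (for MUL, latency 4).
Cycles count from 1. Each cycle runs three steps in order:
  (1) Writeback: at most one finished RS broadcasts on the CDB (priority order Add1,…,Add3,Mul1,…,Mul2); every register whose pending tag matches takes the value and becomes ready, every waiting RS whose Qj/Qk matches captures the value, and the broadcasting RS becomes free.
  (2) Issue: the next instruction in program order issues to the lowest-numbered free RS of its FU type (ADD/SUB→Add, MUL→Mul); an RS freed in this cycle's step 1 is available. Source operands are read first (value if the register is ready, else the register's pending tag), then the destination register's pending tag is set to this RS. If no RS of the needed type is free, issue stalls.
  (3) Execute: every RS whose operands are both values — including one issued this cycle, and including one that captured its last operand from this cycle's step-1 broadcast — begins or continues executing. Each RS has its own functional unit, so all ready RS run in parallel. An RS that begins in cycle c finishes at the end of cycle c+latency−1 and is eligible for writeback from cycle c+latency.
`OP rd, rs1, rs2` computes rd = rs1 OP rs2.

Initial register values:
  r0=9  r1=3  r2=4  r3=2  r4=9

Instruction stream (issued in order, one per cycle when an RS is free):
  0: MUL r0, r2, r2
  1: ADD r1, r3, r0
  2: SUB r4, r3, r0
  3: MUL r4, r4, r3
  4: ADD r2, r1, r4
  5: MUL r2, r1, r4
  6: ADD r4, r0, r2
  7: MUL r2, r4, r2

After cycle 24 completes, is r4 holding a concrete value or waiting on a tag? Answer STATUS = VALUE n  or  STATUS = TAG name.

c1: issue MUL r0<-Mul1 | r0:Mul1,r1:3,r2:4,r3:2,r4:9
c2: issue ADD r1<-Add1 | r0:Mul1,r1:Add1,r2:4,r3:2,r4:9
c3: issue SUB r4<-Add2 | r0:Mul1,r1:Add1,r2:4,r3:2,r4:Add2
c4: issue MUL r4<-Mul2 | r0:Mul1,r1:Add1,r2:4,r3:2,r4:Mul2
c5: CDB Mul1=16; issue ADD r2<-Add3 | r0:16,r1:Add1,r2:Add3,r3:2,r4:Mul2
c6: issue MUL r2<-Mul1 | r0:16,r1:Add1,r2:Mul1,r3:2,r4:Mul2
c7: stall | r0:16,r1:Add1,r2:Mul1,r3:2,r4:Mul2
c8: CDB Add1=18; issue ADD r4<-Add1 | r0:16,r1:18,r2:Mul1,r3:2,r4:Add1
c9: CDB Add2=-14; stall | r0:16,r1:18,r2:Mul1,r3:2,r4:Add1
c10: stall | r0:16,r1:18,r2:Mul1,r3:2,r4:Add1
c11: stall | r0:16,r1:18,r2:Mul1,r3:2,r4:Add1
c12: stall | r0:16,r1:18,r2:Mul1,r3:2,r4:Add1
c13: CDB Mul2=-28; issue MUL r2<-Mul2 | r0:16,r1:18,r2:Mul2,r3:2,r4:Add1
c14: - | r0:16,r1:18,r2:Mul2,r3:2,r4:Add1
c15: - | r0:16,r1:18,r2:Mul2,r3:2,r4:Add1
c16: CDB Add3=-10 | r0:16,r1:18,r2:Mul2,r3:2,r4:Add1
c17: CDB Mul1=-504 | r0:16,r1:18,r2:Mul2,r3:2,r4:Add1
c18: - | r0:16,r1:18,r2:Mul2,r3:2,r4:Add1
c19: - | r0:16,r1:18,r2:Mul2,r3:2,r4:Add1
c20: CDB Add1=-488 | r0:16,r1:18,r2:Mul2,r3:2,r4:-488
c21: - | r0:16,r1:18,r2:Mul2,r3:2,r4:-488
c22: - | r0:16,r1:18,r2:Mul2,r3:2,r4:-488
c23: - | r0:16,r1:18,r2:Mul2,r3:2,r4:-488
c24: CDB Mul2=245952 | r0:16,r1:18,r2:245952,r3:2,r4:-488

STATUS = VALUE -488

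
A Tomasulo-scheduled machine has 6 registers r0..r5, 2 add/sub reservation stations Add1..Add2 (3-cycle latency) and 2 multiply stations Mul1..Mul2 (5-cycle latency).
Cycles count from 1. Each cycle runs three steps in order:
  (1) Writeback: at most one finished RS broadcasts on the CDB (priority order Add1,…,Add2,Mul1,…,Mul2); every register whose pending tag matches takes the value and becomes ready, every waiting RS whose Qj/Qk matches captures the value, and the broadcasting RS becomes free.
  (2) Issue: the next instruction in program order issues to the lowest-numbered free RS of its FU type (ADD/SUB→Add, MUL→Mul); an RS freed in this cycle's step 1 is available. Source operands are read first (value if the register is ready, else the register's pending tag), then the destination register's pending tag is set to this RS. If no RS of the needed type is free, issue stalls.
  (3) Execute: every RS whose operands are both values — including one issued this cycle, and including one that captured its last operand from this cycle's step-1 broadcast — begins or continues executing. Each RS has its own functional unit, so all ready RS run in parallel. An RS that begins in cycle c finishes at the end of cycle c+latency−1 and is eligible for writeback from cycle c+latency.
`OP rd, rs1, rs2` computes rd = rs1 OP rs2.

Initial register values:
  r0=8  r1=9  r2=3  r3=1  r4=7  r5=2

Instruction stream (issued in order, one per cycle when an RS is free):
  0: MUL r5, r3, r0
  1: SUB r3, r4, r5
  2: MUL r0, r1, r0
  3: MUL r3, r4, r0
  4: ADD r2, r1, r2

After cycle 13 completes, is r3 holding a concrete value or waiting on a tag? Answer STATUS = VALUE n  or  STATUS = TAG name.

  c1: issue MUL r5<-Mul1  regs: r0:8,r1:9,r2:3,r3:1,r4:7,r5:Mul1
  c2: issue SUB r3<-Add1  regs: r0:8,r1:9,r2:3,r3:Add1,r4:7,r5:Mul1
  c3: issue MUL r0<-Mul2  regs: r0:Mul2,r1:9,r2:3,r3:Add1,r4:7,r5:Mul1
  c4: stall  regs: r0:Mul2,r1:9,r2:3,r3:Add1,r4:7,r5:Mul1
  c5: stall  regs: r0:Mul2,r1:9,r2:3,r3:Add1,r4:7,r5:Mul1
  c6: CDB Mul1=8; issue MUL r3<-Mul1  regs: r0:Mul2,r1:9,r2:3,r3:Mul1,r4:7,r5:8
  c7: issue ADD r2<-Add2  regs: r0:Mul2,r1:9,r2:Add2,r3:Mul1,r4:7,r5:8
  c8: CDB Mul2=72  regs: r0:72,r1:9,r2:Add2,r3:Mul1,r4:7,r5:8
  c9: CDB Add1=-1  regs: r0:72,r1:9,r2:Add2,r3:Mul1,r4:7,r5:8
  c10: CDB Add2=12  regs: r0:72,r1:9,r2:12,r3:Mul1,r4:7,r5:8
  c11: -  regs: r0:72,r1:9,r2:12,r3:Mul1,r4:7,r5:8
  c12: -  regs: r0:72,r1:9,r2:12,r3:Mul1,r4:7,r5:8
  c13: CDB Mul1=504  regs: r0:72,r1:9,r2:12,r3:504,r4:7,r5:8

STATUS = VALUE 504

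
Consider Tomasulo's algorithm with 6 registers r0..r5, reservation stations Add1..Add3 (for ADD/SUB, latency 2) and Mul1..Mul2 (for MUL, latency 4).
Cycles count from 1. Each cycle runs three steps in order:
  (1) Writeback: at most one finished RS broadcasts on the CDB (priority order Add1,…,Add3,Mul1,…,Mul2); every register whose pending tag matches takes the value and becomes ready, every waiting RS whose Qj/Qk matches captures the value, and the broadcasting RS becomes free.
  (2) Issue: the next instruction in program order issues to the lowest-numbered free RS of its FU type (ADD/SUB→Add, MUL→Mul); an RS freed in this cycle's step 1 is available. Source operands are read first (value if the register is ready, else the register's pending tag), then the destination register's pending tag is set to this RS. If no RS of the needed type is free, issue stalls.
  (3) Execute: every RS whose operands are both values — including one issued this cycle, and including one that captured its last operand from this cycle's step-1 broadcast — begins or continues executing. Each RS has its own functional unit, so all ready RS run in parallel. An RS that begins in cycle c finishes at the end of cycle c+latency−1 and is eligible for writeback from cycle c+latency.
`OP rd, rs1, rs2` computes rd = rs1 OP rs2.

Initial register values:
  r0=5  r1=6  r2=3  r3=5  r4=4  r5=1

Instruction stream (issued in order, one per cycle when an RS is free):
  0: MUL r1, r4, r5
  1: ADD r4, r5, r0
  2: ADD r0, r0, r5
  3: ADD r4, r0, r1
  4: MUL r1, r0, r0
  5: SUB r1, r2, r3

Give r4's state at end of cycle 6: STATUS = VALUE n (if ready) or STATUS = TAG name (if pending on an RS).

cycle 1: issue MUL r1<-Mul1 // r0:5,r1:Mul1,r2:3,r3:5,r4:4,r5:1
cycle 2: issue ADD r4<-Add1 // r0:5,r1:Mul1,r2:3,r3:5,r4:Add1,r5:1
cycle 3: issue ADD r0<-Add2 // r0:Add2,r1:Mul1,r2:3,r3:5,r4:Add1,r5:1
cycle 4: CDB Add1=6; issue ADD r4<-Add1 // r0:Add2,r1:Mul1,r2:3,r3:5,r4:Add1,r5:1
cycle 5: CDB Add2=6; issue MUL r1<-Mul2 // r0:6,r1:Mul2,r2:3,r3:5,r4:Add1,r5:1
cycle 6: CDB Mul1=4; issue SUB r1<-Add2 // r0:6,r1:Add2,r2:3,r3:5,r4:Add1,r5:1

STATUS = TAG Add1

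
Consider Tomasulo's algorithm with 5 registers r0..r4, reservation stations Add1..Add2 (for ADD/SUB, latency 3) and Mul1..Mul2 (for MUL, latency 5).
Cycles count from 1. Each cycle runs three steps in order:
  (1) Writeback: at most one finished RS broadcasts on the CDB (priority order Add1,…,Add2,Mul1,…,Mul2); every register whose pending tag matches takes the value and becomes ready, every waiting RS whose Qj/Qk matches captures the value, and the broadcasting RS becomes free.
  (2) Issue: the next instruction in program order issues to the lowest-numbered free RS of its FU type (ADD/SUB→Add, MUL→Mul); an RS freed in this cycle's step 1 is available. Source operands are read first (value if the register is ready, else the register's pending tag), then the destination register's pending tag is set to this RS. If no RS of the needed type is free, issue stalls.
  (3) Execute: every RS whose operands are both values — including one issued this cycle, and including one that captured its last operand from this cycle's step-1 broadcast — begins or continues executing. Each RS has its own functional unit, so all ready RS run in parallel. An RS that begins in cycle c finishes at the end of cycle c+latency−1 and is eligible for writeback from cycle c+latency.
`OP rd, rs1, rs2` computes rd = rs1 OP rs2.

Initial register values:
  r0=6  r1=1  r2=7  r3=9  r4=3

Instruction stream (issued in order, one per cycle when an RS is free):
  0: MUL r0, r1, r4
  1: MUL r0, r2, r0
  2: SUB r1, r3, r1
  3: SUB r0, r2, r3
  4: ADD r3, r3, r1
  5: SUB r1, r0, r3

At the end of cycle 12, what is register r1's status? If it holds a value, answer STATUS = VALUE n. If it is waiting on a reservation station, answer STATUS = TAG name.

  c1: issue MUL r0<-Mul1  regs: r0:Mul1,r1:1,r2:7,r3:9,r4:3
  c2: issue MUL r0<-Mul2  regs: r0:Mul2,r1:1,r2:7,r3:9,r4:3
  c3: issue SUB r1<-Add1  regs: r0:Mul2,r1:Add1,r2:7,r3:9,r4:3
  c4: issue SUB r0<-Add2  regs: r0:Add2,r1:Add1,r2:7,r3:9,r4:3
  c5: stall  regs: r0:Add2,r1:Add1,r2:7,r3:9,r4:3
  c6: CDB Add1=8; issue ADD r3<-Add1  regs: r0:Add2,r1:8,r2:7,r3:Add1,r4:3
  c7: CDB Add2=-2; issue SUB r1<-Add2  regs: r0:-2,r1:Add2,r2:7,r3:Add1,r4:3
  c8: CDB Mul1=3  regs: r0:-2,r1:Add2,r2:7,r3:Add1,r4:3
  c9: CDB Add1=17  regs: r0:-2,r1:Add2,r2:7,r3:17,r4:3
  c10: -  regs: r0:-2,r1:Add2,r2:7,r3:17,r4:3
  c11: -  regs: r0:-2,r1:Add2,r2:7,r3:17,r4:3
  c12: CDB Add2=-19  regs: r0:-2,r1:-19,r2:7,r3:17,r4:3

STATUS = VALUE -19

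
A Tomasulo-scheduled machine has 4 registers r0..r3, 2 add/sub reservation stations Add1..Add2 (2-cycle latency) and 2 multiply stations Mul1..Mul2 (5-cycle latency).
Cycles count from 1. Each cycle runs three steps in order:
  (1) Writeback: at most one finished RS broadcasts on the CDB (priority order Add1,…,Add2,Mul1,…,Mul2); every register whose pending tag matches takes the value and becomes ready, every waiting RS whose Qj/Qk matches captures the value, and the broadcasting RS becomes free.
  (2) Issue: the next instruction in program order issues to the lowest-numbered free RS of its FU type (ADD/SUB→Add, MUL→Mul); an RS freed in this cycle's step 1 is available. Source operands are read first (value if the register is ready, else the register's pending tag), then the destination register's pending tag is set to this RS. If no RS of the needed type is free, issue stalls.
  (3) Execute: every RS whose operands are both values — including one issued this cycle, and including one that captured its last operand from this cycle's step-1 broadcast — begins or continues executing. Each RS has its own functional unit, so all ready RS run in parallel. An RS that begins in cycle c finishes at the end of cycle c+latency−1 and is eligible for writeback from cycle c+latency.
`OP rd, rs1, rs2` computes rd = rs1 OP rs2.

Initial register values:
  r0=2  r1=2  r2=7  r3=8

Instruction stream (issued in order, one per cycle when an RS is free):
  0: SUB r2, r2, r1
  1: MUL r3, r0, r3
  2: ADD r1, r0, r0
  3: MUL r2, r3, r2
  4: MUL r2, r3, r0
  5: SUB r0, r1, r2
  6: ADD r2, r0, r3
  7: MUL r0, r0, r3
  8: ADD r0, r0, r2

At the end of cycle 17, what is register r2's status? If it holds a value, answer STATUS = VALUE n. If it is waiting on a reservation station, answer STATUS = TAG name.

  c1: issue SUB r2<-Add1  regs: r0:2,r1:2,r2:Add1,r3:8
  c2: issue MUL r3<-Mul1  regs: r0:2,r1:2,r2:Add1,r3:Mul1
  c3: CDB Add1=5; issue ADD r1<-Add1  regs: r0:2,r1:Add1,r2:5,r3:Mul1
  c4: issue MUL r2<-Mul2  regs: r0:2,r1:Add1,r2:Mul2,r3:Mul1
  c5: CDB Add1=4; stall  regs: r0:2,r1:4,r2:Mul2,r3:Mul1
  c6: stall  regs: r0:2,r1:4,r2:Mul2,r3:Mul1
  c7: CDB Mul1=16; issue MUL r2<-Mul1  regs: r0:2,r1:4,r2:Mul1,r3:16
  c8: issue SUB r0<-Add1  regs: r0:Add1,r1:4,r2:Mul1,r3:16
  c9: issue ADD r2<-Add2  regs: r0:Add1,r1:4,r2:Add2,r3:16
  c10: stall  regs: r0:Add1,r1:4,r2:Add2,r3:16
  c11: stall  regs: r0:Add1,r1:4,r2:Add2,r3:16
  c12: CDB Mul1=32; issue MUL r0<-Mul1  regs: r0:Mul1,r1:4,r2:Add2,r3:16
  c13: CDB Mul2=80; stall  regs: r0:Mul1,r1:4,r2:Add2,r3:16
  c14: CDB Add1=-28; issue ADD r0<-Add1  regs: r0:Add1,r1:4,r2:Add2,r3:16
  c15: -  regs: r0:Add1,r1:4,r2:Add2,r3:16
  c16: CDB Add2=-12  regs: r0:Add1,r1:4,r2:-12,r3:16
  c17: -  regs: r0:Add1,r1:4,r2:-12,r3:16

STATUS = VALUE -12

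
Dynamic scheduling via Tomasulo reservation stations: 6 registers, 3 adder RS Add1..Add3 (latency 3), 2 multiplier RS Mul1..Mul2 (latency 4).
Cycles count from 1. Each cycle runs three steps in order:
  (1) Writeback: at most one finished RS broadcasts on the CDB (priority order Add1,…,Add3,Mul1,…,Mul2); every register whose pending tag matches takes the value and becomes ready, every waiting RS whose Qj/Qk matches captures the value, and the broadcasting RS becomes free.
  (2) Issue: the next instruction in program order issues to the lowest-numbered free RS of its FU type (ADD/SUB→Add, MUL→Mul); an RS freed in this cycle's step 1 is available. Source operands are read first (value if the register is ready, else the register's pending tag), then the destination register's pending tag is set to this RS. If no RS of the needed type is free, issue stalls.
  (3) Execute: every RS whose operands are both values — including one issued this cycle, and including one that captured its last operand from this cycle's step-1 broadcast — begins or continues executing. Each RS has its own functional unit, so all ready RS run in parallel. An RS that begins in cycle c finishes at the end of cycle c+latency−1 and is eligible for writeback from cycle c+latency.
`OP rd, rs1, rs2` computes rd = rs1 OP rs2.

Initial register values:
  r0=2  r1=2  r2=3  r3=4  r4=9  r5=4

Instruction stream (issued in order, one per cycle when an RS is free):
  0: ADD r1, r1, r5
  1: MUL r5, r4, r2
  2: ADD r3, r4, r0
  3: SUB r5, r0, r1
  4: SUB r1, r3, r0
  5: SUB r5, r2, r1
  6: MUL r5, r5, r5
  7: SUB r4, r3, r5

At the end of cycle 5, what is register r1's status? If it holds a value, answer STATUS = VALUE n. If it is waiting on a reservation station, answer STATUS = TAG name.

STATUS = TAG Add3

c1: issue ADD r1<-Add1 | r0:2,r1:Add1,r2:3,r3:4,r4:9,r5:4
c2: issue MUL r5<-Mul1 | r0:2,r1:Add1,r2:3,r3:4,r4:9,r5:Mul1
c3: issue ADD r3<-Add2 | r0:2,r1:Add1,r2:3,r3:Add2,r4:9,r5:Mul1
c4: CDB Add1=6; issue SUB r5<-Add1 | r0:2,r1:6,r2:3,r3:Add2,r4:9,r5:Add1
c5: issue SUB r1<-Add3 | r0:2,r1:Add3,r2:3,r3:Add2,r4:9,r5:Add1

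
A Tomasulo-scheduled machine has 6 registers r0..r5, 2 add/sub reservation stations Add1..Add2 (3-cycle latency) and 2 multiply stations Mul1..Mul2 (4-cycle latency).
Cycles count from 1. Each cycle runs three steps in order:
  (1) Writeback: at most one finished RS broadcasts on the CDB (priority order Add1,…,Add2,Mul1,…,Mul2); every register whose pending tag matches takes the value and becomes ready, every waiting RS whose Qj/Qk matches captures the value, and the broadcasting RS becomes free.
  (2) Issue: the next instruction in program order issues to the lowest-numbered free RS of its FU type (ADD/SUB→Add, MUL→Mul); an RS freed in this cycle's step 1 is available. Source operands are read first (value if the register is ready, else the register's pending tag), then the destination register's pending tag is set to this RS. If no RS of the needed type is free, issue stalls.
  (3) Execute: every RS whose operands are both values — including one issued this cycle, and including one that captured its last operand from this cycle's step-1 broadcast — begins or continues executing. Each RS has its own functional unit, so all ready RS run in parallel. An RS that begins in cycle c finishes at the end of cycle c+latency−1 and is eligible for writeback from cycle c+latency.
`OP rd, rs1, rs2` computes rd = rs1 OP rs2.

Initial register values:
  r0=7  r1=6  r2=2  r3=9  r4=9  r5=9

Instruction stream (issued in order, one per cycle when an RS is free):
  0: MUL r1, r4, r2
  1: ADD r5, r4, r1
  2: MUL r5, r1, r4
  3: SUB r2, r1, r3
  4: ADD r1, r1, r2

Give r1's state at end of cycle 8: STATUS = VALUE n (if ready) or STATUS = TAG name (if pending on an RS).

STATUS = TAG Add1

  c1: issue MUL r1<-Mul1  regs: r0:7,r1:Mul1,r2:2,r3:9,r4:9,r5:9
  c2: issue ADD r5<-Add1  regs: r0:7,r1:Mul1,r2:2,r3:9,r4:9,r5:Add1
  c3: issue MUL r5<-Mul2  regs: r0:7,r1:Mul1,r2:2,r3:9,r4:9,r5:Mul2
  c4: issue SUB r2<-Add2  regs: r0:7,r1:Mul1,r2:Add2,r3:9,r4:9,r5:Mul2
  c5: CDB Mul1=18; stall  regs: r0:7,r1:18,r2:Add2,r3:9,r4:9,r5:Mul2
  c6: stall  regs: r0:7,r1:18,r2:Add2,r3:9,r4:9,r5:Mul2
  c7: stall  regs: r0:7,r1:18,r2:Add2,r3:9,r4:9,r5:Mul2
  c8: CDB Add1=27; issue ADD r1<-Add1  regs: r0:7,r1:Add1,r2:Add2,r3:9,r4:9,r5:Mul2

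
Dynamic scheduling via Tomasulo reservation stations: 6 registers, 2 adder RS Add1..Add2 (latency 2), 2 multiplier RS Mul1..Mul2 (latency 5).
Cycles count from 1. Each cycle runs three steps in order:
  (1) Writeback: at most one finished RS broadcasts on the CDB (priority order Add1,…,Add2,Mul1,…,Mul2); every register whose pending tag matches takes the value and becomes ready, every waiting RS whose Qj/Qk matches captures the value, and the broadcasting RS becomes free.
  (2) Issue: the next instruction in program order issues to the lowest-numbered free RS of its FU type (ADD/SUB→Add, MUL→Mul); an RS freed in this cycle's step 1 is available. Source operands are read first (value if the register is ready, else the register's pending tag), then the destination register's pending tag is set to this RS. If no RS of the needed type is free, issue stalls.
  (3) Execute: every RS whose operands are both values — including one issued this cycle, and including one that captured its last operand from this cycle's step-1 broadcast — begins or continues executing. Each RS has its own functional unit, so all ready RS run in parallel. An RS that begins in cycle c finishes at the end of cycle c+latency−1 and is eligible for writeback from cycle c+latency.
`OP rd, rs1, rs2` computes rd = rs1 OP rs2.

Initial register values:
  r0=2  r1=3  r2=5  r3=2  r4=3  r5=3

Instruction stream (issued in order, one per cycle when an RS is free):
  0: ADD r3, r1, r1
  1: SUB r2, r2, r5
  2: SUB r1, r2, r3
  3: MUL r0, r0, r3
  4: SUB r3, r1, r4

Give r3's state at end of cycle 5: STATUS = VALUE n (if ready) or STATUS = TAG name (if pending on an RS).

STATUS = TAG Add2

  c1: issue ADD r3<-Add1  regs: r0:2,r1:3,r2:5,r3:Add1,r4:3,r5:3
  c2: issue SUB r2<-Add2  regs: r0:2,r1:3,r2:Add2,r3:Add1,r4:3,r5:3
  c3: CDB Add1=6; issue SUB r1<-Add1  regs: r0:2,r1:Add1,r2:Add2,r3:6,r4:3,r5:3
  c4: CDB Add2=2; issue MUL r0<-Mul1  regs: r0:Mul1,r1:Add1,r2:2,r3:6,r4:3,r5:3
  c5: issue SUB r3<-Add2  regs: r0:Mul1,r1:Add1,r2:2,r3:Add2,r4:3,r5:3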